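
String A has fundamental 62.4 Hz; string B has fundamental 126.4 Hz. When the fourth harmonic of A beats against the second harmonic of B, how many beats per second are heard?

Fourth harmonic of the first: 4·62.4 = 249.6 Hz.
Second harmonic of the second: 2·126.4 = 252.8 Hz.
f_beat = |249.6 − 252.8| = 3.2 Hz.

3.2 Hz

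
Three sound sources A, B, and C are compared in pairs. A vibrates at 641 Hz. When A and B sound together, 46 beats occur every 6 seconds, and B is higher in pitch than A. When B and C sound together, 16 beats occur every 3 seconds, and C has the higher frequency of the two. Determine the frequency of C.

A–B: Beat frequency = 46/6 = 7.6667 Hz.
B is above A, so f_B = 641 + 7.6667 = 648.6667 Hz.
B–C: Beat frequency = 16/3 = 5.3333 Hz.
C is above B, so f_C = 648.6667 + 5.3333 = 654 Hz.

654 Hz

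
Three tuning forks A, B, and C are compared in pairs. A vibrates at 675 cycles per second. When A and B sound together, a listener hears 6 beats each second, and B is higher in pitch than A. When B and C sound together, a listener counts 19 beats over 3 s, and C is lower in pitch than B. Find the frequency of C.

674.6667 Hz

B is above A, so f_B = 675 + 6 = 681 Hz.
B–C: Beat frequency = 19/3 = 6.3333 Hz.
C is below B, so f_C = 681 − 6.3333 = 674.6667 Hz.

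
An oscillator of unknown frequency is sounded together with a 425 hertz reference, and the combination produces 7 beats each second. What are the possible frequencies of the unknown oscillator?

|f − 425| = 7, so f = 425 ± 7.

418 Hz or 432 Hz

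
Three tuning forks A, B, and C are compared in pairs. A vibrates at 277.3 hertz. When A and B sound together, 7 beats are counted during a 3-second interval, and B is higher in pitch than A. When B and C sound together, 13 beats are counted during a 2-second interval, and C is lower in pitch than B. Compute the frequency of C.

273.1333 Hz

A–B: Beat frequency = 7/3 = 2.3333 Hz.
B is above A, so f_B = 277.3 + 2.3333 = 279.6333 Hz.
B–C: Beat frequency = 13/2 = 6.5 Hz.
C is below B, so f_C = 279.6333 − 6.5 = 273.1333 Hz.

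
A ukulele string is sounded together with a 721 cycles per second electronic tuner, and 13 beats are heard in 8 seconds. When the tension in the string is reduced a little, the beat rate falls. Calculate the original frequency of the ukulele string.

Beat frequency = 13/8 = 1.625 Hz.
|f − 721| = 1.625, so the ukulele string was at either 719.375 Hz or 722.625 Hz.
Lower tension means lower frequency; the adjustment lowers the ukulele string's frequency.
The beat rate fell, so the adjustment moved the ukulele string toward 721 Hz — it must have started above the reference.

722.625 Hz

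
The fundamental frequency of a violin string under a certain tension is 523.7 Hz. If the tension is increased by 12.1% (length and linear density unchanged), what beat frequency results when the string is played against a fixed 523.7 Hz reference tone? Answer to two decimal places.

For a string, f ∝ √T, so the new frequency is 523.7·√1.121 = 554.4794 Hz.
f_beat = |554.4794 − 523.7| = 30.78 Hz.

30.78 Hz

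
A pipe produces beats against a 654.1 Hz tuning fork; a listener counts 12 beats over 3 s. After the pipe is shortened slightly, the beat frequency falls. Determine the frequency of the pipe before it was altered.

650.1 Hz

Beat frequency = 12/3 = 4 Hz.
|f − 654.1| = 4, so the pipe was at either 650.1 Hz or 658.1 Hz.
A shorter pipe has a higher fundamental; the adjustment raises the pipe's frequency.
The beat rate fell, so the adjustment moved the pipe toward 654.1 Hz — it must have started below the reference.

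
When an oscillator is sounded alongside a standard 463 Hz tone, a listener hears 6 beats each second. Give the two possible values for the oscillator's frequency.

457 Hz or 469 Hz

|f − 463| = 6, so f = 463 ± 6.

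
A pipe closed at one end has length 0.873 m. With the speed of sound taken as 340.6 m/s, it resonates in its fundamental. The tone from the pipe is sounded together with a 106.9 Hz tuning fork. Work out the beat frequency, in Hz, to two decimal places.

9.36 Hz

Closed pipe (odd harmonics): f_n = n·v/(4L) = 1·340.6/(4·0.873) = 97.5372 Hz.
f_beat = |97.5372 − 106.9| = 9.36 Hz.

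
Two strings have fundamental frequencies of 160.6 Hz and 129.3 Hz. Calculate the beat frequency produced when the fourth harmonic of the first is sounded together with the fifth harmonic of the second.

4.1 Hz

Fourth harmonic of the first: 4·160.6 = 642.4 Hz.
Fifth harmonic of the second: 5·129.3 = 646.5 Hz.
f_beat = |642.4 − 646.5| = 4.1 Hz.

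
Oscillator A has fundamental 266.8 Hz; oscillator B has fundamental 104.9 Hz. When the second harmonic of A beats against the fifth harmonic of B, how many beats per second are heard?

9.1 Hz

Second harmonic of the first: 2·266.8 = 533.6 Hz.
Fifth harmonic of the second: 5·104.9 = 524.5 Hz.
f_beat = |533.6 − 524.5| = 9.1 Hz.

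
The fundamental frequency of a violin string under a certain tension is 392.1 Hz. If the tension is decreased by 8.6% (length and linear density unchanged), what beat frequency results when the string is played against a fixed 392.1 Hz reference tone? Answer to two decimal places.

For a string, f ∝ √T, so the new frequency is 392.1·√0.914 = 374.8607 Hz.
f_beat = |374.8607 − 392.1| = 17.24 Hz.

17.24 Hz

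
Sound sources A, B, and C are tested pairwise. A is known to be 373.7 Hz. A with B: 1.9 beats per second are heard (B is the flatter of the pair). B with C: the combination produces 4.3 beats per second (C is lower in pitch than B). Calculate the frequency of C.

367.5 Hz

B is below A, so f_B = 373.7 − 1.9 = 371.8 Hz.
C is below B, so f_C = 371.8 − 4.3 = 367.5 Hz.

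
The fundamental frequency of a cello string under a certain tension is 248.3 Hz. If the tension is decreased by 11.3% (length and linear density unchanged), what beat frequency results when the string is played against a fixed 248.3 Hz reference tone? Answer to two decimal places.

14.45 Hz

For a string, f ∝ √T, so the new frequency is 248.3·√0.887 = 233.8506 Hz.
f_beat = |233.8506 − 248.3| = 14.45 Hz.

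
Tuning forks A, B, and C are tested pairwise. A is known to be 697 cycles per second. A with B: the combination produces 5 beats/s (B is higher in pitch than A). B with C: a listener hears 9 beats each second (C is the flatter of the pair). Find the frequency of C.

B is above A, so f_B = 697 + 5 = 702 Hz.
C is below B, so f_C = 702 − 9 = 693 Hz.

693 Hz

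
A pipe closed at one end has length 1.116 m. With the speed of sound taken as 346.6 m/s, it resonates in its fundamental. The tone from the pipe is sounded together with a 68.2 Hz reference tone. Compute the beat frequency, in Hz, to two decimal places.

9.44 Hz

Closed pipe (odd harmonics): f_n = n·v/(4L) = 1·346.6/(4·1.116) = 77.6434 Hz.
f_beat = |77.6434 − 68.2| = 9.44 Hz.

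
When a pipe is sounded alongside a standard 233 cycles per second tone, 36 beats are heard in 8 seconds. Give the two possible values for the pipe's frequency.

228.5 Hz or 237.5 Hz

Beat frequency = 36/8 = 4.5 Hz.
|f − 233| = 4.5, so f = 233 ± 4.5.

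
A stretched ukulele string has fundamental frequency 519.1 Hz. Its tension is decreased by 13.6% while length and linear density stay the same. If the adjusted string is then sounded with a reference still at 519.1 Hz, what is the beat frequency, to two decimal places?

For a string, f ∝ √T, so the new frequency is 519.1·√0.864 = 482.5118 Hz.
f_beat = |482.5118 − 519.1| = 36.59 Hz.

36.59 Hz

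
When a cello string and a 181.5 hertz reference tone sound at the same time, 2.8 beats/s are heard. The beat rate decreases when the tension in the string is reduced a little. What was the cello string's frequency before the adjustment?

184.3 Hz

|f − 181.5| = 2.8, so the cello string was at either 178.7 Hz or 184.3 Hz.
Lower tension means lower frequency; the adjustment lowers the cello string's frequency.
The beat rate fell, so the adjustment moved the cello string toward 181.5 Hz — it must have started above the reference.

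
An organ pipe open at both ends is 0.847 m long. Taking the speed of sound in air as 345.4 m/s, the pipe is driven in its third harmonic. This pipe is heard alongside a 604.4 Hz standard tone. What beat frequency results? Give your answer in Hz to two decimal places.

Open pipe: f_n = n·v/(2L) = 3·345.4/(2·0.847) = 611.6883 Hz.
f_beat = |611.6883 − 604.4| = 7.29 Hz.

7.29 Hz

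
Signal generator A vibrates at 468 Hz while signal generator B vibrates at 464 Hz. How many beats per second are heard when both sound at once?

f_beat = |f₁ − f₂|.
|468 − 464| = 4 Hz.

4 Hz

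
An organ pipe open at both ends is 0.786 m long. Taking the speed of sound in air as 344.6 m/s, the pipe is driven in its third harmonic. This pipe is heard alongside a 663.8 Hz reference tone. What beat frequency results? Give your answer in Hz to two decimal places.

Open pipe: f_n = n·v/(2L) = 3·344.6/(2·0.786) = 657.6336 Hz.
f_beat = |657.6336 − 663.8| = 6.17 Hz.

6.17 Hz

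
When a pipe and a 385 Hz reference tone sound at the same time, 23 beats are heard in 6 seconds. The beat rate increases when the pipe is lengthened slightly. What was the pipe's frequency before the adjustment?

Beat frequency = 23/6 = 3.8333 Hz.
|f − 385| = 3.8333, so the pipe was at either 381.1667 Hz or 388.8333 Hz.
A longer pipe has a lower fundamental; the adjustment lowers the pipe's frequency.
The beat rate rose, so the adjustment moved the pipe further from 385 Hz — it was already below the reference.

381.1667 Hz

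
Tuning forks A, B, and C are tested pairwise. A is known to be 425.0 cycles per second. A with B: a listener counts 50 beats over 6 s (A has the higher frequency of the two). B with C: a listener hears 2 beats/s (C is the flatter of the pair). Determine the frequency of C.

414.6667 Hz

A–B: Beat frequency = 50/6 = 8.3333 Hz.
B is below A, so f_B = 425.0 − 8.3333 = 416.6667 Hz.
C is below B, so f_C = 416.6667 − 2 = 414.6667 Hz.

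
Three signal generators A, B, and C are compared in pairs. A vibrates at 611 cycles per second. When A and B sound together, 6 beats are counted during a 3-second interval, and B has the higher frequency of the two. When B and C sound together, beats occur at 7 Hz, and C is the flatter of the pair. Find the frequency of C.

606 Hz

A–B: Beat frequency = 6/3 = 2 Hz.
B is above A, so f_B = 611 + 2 = 613 Hz.
C is below B, so f_C = 613 − 7 = 606 Hz.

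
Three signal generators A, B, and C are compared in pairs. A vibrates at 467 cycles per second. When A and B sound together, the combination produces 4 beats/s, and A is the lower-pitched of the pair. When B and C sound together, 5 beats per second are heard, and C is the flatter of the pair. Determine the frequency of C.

466 Hz

B is above A, so f_B = 467 + 4 = 471 Hz.
C is below B, so f_C = 471 − 5 = 466 Hz.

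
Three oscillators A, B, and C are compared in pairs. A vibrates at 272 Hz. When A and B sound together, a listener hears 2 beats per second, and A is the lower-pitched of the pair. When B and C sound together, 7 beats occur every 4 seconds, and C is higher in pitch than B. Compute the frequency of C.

275.75 Hz

B is above A, so f_B = 272 + 2 = 274 Hz.
B–C: Beat frequency = 7/4 = 1.75 Hz.
C is above B, so f_C = 274 + 1.75 = 275.75 Hz.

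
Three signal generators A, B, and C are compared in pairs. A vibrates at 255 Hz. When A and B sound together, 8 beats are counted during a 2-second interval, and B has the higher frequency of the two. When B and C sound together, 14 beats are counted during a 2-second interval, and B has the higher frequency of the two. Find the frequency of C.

252 Hz

A–B: Beat frequency = 8/2 = 4 Hz.
B is above A, so f_B = 255 + 4 = 259 Hz.
B–C: Beat frequency = 14/2 = 7 Hz.
C is below B, so f_C = 259 − 7 = 252 Hz.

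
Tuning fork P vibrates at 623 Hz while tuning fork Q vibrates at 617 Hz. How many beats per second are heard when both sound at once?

6 Hz

Beats arise from superposition of two nearby frequencies; the beat rate is |f₁ − f₂|.
|623 − 617| = 6 Hz.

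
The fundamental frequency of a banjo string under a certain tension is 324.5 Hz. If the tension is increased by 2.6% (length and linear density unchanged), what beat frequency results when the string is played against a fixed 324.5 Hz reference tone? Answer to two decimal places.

For a string, f ∝ √T, so the new frequency is 324.5·√1.026 = 328.6914 Hz.
f_beat = |328.6914 − 324.5| = 4.19 Hz.

4.19 Hz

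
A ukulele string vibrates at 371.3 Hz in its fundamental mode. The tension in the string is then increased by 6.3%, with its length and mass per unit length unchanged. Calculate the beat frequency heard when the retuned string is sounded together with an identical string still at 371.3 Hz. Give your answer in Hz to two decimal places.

For a string, f ∝ √T, so the new frequency is 371.3·√1.063 = 382.8173 Hz.
f_beat = |382.8173 − 371.3| = 11.52 Hz.

11.52 Hz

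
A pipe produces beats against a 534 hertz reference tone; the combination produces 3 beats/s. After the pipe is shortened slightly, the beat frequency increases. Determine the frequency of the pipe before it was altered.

|f − 534| = 3, so the pipe was at either 531 Hz or 537 Hz.
A shorter pipe has a higher fundamental; the adjustment raises the pipe's frequency.
The beat rate rose, so the adjustment moved the pipe further from 534 Hz — it was already above the reference.

537 Hz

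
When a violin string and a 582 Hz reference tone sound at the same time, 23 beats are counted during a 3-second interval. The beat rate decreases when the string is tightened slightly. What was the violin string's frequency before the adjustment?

574.3333 Hz

Beat frequency = 23/3 = 7.6667 Hz.
|f − 582| = 7.6667, so the violin string was at either 574.3333 Hz or 589.6667 Hz.
Increasing tension raises a string's frequency; the adjustment raises the violin string's frequency.
The beat rate fell, so the adjustment moved the violin string toward 582 Hz — it must have started below the reference.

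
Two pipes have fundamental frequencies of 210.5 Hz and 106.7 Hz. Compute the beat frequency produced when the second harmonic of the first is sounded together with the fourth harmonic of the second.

5.8 Hz

Second harmonic of the first: 2·210.5 = 421.0 Hz.
Fourth harmonic of the second: 4·106.7 = 426.8 Hz.
f_beat = |421.0 − 426.8| = 5.8 Hz.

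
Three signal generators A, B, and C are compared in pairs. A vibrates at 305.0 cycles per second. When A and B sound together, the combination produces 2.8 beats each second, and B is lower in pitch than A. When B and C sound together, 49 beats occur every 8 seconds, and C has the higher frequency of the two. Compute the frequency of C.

B is below A, so f_B = 305.0 − 2.8 = 302.2 Hz.
B–C: Beat frequency = 49/8 = 6.125 Hz.
C is above B, so f_C = 302.2 + 6.125 = 308.325 Hz.

308.325 Hz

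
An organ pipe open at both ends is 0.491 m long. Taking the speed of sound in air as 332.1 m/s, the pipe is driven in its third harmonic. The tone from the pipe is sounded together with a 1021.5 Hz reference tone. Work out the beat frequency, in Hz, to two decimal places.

Open pipe: f_n = n·v/(2L) = 3·332.1/(2·0.491) = 1014.5621 Hz.
f_beat = |1014.5621 − 1021.5| = 6.94 Hz.

6.94 Hz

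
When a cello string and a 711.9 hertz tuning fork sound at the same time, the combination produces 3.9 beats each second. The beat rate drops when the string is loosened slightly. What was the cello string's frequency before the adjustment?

715.8 Hz

|f − 711.9| = 3.9, so the cello string was at either 708 Hz or 715.8 Hz.
Reducing tension lowers a string's frequency; the adjustment lowers the cello string's frequency.
The beat rate fell, so the adjustment moved the cello string toward 711.9 Hz — it must have started above the reference.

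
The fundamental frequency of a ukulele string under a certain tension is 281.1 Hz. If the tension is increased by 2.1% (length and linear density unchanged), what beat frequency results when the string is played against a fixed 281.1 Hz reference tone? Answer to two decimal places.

2.94 Hz

For a string, f ∝ √T, so the new frequency is 281.1·√1.021 = 284.0362 Hz.
f_beat = |284.0362 − 281.1| = 2.94 Hz.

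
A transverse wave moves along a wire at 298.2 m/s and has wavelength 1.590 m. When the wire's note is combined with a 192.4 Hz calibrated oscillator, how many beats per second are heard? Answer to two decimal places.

Source frequency f = v/λ = 298.2/1.590 = 187.5472 Hz.
f_beat = |187.5472 − 192.4| = 4.85 Hz.

4.85 Hz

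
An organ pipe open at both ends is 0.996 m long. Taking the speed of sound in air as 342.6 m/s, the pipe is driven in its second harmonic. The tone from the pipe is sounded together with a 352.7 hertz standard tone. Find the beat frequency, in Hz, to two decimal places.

Open pipe: f_n = n·v/(2L) = 2·342.6/(2·0.996) = 343.9759 Hz.
f_beat = |343.9759 − 352.7| = 8.72 Hz.

8.72 Hz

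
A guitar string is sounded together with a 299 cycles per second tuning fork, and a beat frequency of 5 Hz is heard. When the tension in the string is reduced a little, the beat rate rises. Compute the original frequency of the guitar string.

294 Hz

|f − 299| = 5, so the guitar string was at either 294 Hz or 304 Hz.
Lower tension means lower frequency; the adjustment lowers the guitar string's frequency.
The beat rate rose, so the adjustment moved the guitar string further from 299 Hz — it was already below the reference.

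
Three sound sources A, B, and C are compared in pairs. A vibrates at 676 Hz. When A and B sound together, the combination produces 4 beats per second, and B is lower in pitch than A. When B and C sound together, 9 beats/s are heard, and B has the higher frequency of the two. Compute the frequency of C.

B is below A, so f_B = 676 − 4 = 672 Hz.
C is below B, so f_C = 672 − 9 = 663 Hz.

663 Hz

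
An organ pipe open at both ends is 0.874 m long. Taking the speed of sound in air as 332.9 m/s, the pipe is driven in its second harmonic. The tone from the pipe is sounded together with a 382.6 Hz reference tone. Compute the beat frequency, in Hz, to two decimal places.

Open pipe: f_n = n·v/(2L) = 2·332.9/(2·0.874) = 380.8924 Hz.
f_beat = |380.8924 − 382.6| = 1.71 Hz.

1.71 Hz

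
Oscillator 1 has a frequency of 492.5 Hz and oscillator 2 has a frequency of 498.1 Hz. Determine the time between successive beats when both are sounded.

f_beat = |492.5 − 498.1| = 5.6 Hz.
Beat period T = 1 / f_beat = 1 / 5.6 s.

0.179 s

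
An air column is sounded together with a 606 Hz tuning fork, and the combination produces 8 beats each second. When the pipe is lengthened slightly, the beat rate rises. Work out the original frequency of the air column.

|f − 606| = 8, so the air column was at either 598 Hz or 614 Hz.
A longer pipe has a lower fundamental; the adjustment lowers the air column's frequency.
The beat rate rose, so the adjustment moved the air column further from 606 Hz — it was already below the reference.

598 Hz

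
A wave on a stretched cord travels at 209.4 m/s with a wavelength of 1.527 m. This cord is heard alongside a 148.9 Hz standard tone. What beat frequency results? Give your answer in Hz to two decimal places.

11.77 Hz

Source frequency f = v/λ = 209.4/1.527 = 137.1316 Hz.
f_beat = |137.1316 − 148.9| = 11.77 Hz.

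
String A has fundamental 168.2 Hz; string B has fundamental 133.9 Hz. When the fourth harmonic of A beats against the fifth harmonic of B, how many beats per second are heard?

3.3 Hz

Fourth harmonic of the first: 4·168.2 = 672.8 Hz.
Fifth harmonic of the second: 5·133.9 = 669.5 Hz.
f_beat = |672.8 − 669.5| = 3.3 Hz.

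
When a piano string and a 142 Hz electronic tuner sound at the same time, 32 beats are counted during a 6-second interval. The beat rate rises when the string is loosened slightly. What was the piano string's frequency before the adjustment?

136.6667 Hz

Beat frequency = 32/6 = 5.3333 Hz.
|f − 142| = 5.3333, so the piano string was at either 136.6667 Hz or 147.3333 Hz.
Reducing tension lowers a string's frequency; the adjustment lowers the piano string's frequency.
The beat rate rose, so the adjustment moved the piano string further from 142 Hz — it was already below the reference.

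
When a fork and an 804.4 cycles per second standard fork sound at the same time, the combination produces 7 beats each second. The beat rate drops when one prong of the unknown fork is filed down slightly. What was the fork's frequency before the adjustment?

|f − 804.4| = 7, so the fork was at either 797.4 Hz or 811.4 Hz.
Filing a prong removes mass and raises the fork's frequency; the adjustment raises the fork's frequency.
The beat rate fell, so the adjustment moved the fork toward 804.4 Hz — it must have started below the reference.

797.4 Hz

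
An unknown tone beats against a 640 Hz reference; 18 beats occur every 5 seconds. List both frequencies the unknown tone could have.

636.4 Hz or 643.6 Hz

Beat frequency = 18/5 = 3.6 Hz.
|f − 640| = 3.6, so f = 640 ± 3.6.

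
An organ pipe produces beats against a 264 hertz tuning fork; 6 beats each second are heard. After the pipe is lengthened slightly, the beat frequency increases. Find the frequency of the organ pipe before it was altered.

258 Hz

|f − 264| = 6, so the organ pipe was at either 258 Hz or 270 Hz.
A longer pipe has a lower fundamental; the adjustment lowers the organ pipe's frequency.
The beat rate rose, so the adjustment moved the organ pipe further from 264 Hz — it was already below the reference.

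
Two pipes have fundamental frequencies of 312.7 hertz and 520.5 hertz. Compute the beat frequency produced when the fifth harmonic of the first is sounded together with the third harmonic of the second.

2.0 Hz

Fifth harmonic of the first: 5·312.7 = 1563.5 Hz.
Third harmonic of the second: 3·520.5 = 1561.5 Hz.
f_beat = |1563.5 − 1561.5| = 2.0 Hz.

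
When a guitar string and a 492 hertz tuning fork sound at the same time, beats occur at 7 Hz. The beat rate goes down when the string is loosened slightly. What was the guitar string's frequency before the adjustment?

499 Hz

|f − 492| = 7, so the guitar string was at either 485 Hz or 499 Hz.
Reducing tension lowers a string's frequency; the adjustment lowers the guitar string's frequency.
The beat rate fell, so the adjustment moved the guitar string toward 492 Hz — it must have started above the reference.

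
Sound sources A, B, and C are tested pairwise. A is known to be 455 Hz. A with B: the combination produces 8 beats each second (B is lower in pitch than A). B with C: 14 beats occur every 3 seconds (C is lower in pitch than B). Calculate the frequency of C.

442.3333 Hz

B is below A, so f_B = 455 − 8 = 447 Hz.
B–C: Beat frequency = 14/3 = 4.6667 Hz.
C is below B, so f_C = 447 − 4.6667 = 442.3333 Hz.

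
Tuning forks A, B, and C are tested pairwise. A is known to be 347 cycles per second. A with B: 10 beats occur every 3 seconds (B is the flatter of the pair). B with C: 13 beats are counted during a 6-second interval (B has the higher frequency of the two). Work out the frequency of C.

341.5 Hz

A–B: Beat frequency = 10/3 = 3.3333 Hz.
B is below A, so f_B = 347 − 3.3333 = 343.6667 Hz.
B–C: Beat frequency = 13/6 = 2.1667 Hz.
C is below B, so f_C = 343.6667 − 2.1667 = 341.5 Hz.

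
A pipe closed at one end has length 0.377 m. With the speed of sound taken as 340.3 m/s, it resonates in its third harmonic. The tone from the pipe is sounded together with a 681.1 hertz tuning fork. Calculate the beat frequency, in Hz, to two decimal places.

4.11 Hz

Closed pipe (odd harmonics): f_n = n·v/(4L) = 3·340.3/(4·0.377) = 676.9894 Hz.
f_beat = |676.9894 − 681.1| = 4.11 Hz.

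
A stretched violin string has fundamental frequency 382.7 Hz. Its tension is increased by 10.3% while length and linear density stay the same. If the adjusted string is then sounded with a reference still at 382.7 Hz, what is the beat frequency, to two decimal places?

19.23 Hz

For a string, f ∝ √T, so the new frequency is 382.7·√1.103 = 401.9261 Hz.
f_beat = |401.9261 − 382.7| = 19.23 Hz.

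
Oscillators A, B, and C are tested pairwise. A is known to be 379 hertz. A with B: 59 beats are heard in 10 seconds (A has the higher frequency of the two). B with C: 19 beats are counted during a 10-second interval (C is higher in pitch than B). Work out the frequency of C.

A–B: Beat frequency = 59/10 = 5.9 Hz.
B is below A, so f_B = 379 − 5.9 = 373.1 Hz.
B–C: Beat frequency = 19/10 = 1.9 Hz.
C is above B, so f_C = 373.1 + 1.9 = 375 Hz.

375 Hz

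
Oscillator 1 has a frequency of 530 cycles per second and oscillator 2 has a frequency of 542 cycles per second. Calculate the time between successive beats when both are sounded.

0.083 s

f_beat = |530 − 542| = 12 Hz.
Beat period T = 1 / f_beat = 1 / 12 s.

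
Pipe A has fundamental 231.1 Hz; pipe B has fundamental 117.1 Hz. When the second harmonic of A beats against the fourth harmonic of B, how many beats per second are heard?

Second harmonic of the first: 2·231.1 = 462.2 Hz.
Fourth harmonic of the second: 4·117.1 = 468.4 Hz.
f_beat = |462.2 − 468.4| = 6.2 Hz.

6.2 Hz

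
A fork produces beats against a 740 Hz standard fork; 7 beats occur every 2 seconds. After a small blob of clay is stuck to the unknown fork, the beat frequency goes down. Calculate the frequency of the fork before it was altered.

Beat frequency = 7/2 = 3.5 Hz.
|f − 740| = 3.5, so the fork was at either 736.5 Hz or 743.5 Hz.
Adding mass to a fork lowers its frequency; the adjustment lowers the fork's frequency.
The beat rate fell, so the adjustment moved the fork toward 740 Hz — it must have started above the reference.

743.5 Hz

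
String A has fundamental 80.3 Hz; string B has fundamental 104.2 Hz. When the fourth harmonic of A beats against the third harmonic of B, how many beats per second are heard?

Fourth harmonic of the first: 4·80.3 = 321.2 Hz.
Third harmonic of the second: 3·104.2 = 312.6 Hz.
f_beat = |321.2 − 312.6| = 8.6 Hz.

8.6 Hz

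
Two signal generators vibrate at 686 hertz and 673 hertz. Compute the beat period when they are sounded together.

0.077 s

f_beat = |686 − 673| = 13 Hz.
Beat period T = 1 / f_beat = 1 / 13 s.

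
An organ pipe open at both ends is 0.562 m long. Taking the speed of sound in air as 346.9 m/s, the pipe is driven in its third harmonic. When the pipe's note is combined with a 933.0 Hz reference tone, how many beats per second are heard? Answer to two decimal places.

7.11 Hz

Open pipe: f_n = n·v/(2L) = 3·346.9/(2·0.562) = 925.8897 Hz.
f_beat = |925.8897 − 933.0| = 7.11 Hz.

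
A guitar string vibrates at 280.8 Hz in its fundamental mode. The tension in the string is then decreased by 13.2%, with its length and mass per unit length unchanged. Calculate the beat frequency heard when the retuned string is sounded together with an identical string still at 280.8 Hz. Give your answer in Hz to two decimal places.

For a string, f ∝ √T, so the new frequency is 280.8·√0.868 = 261.6116 Hz.
f_beat = |261.6116 − 280.8| = 19.19 Hz.

19.19 Hz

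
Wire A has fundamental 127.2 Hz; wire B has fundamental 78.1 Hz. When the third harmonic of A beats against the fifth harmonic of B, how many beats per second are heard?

Third harmonic of the first: 3·127.2 = 381.6 Hz.
Fifth harmonic of the second: 5·78.1 = 390.5 Hz.
f_beat = |381.6 − 390.5| = 8.9 Hz.

8.9 Hz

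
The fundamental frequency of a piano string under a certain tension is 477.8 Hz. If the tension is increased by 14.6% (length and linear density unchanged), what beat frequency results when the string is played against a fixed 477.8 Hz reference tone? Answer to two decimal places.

For a string, f ∝ √T, so the new frequency is 477.8·√1.146 = 511.4915 Hz.
f_beat = |511.4915 − 477.8| = 33.69 Hz.

33.69 Hz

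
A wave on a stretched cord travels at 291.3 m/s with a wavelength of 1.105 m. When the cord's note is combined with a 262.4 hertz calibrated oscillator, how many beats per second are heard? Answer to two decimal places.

1.22 Hz

Source frequency f = v/λ = 291.3/1.105 = 263.6199 Hz.
f_beat = |263.6199 − 262.4| = 1.22 Hz.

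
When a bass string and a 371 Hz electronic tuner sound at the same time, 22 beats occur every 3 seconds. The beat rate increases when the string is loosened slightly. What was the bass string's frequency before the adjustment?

Beat frequency = 22/3 = 7.3333 Hz.
|f − 371| = 7.3333, so the bass string was at either 363.6667 Hz or 378.3333 Hz.
Reducing tension lowers a string's frequency; the adjustment lowers the bass string's frequency.
The beat rate rose, so the adjustment moved the bass string further from 371 Hz — it was already below the reference.

363.6667 Hz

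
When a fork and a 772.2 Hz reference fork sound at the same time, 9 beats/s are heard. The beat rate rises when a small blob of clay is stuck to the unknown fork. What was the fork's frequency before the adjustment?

|f − 772.2| = 9, so the fork was at either 763.2 Hz or 781.2 Hz.
Adding mass to a fork lowers its frequency; the adjustment lowers the fork's frequency.
The beat rate rose, so the adjustment moved the fork further from 772.2 Hz — it was already below the reference.

763.2 Hz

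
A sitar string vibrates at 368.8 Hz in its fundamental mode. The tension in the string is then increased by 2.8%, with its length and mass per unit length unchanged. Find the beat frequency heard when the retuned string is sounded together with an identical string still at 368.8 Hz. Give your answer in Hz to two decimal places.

5.13 Hz

For a string, f ∝ √T, so the new frequency is 368.8·√1.028 = 373.9276 Hz.
f_beat = |373.9276 − 368.8| = 5.13 Hz.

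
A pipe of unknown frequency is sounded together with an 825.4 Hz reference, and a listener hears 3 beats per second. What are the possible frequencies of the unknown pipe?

|f − 825.4| = 3, so f = 825.4 ± 3.

822.4 Hz or 828.4 Hz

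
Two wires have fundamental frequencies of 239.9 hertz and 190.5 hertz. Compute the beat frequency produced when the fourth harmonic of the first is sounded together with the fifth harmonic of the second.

7.1 Hz

Fourth harmonic of the first: 4·239.9 = 959.6 Hz.
Fifth harmonic of the second: 5·190.5 = 952.5 Hz.
f_beat = |959.6 − 952.5| = 7.1 Hz.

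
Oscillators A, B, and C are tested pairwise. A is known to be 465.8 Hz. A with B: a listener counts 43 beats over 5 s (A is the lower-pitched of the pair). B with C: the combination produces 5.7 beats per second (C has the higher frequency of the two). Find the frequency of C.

A–B: Beat frequency = 43/5 = 8.6 Hz.
B is above A, so f_B = 465.8 + 8.6 = 474.4 Hz.
C is above B, so f_C = 474.4 + 5.7 = 480.1 Hz.

480.1 Hz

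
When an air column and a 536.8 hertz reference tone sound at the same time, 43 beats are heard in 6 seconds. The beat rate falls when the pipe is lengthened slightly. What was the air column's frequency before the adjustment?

Beat frequency = 43/6 = 7.1667 Hz.
|f − 536.8| = 7.1667, so the air column was at either 529.6333 Hz or 543.9667 Hz.
A longer pipe has a lower fundamental; the adjustment lowers the air column's frequency.
The beat rate fell, so the adjustment moved the air column toward 536.8 Hz — it must have started above the reference.

543.9667 Hz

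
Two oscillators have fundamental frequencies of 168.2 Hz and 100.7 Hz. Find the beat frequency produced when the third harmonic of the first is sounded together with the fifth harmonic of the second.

Third harmonic of the first: 3·168.2 = 504.6 Hz.
Fifth harmonic of the second: 5·100.7 = 503.5 Hz.
f_beat = |504.6 − 503.5| = 1.1 Hz.

1.1 Hz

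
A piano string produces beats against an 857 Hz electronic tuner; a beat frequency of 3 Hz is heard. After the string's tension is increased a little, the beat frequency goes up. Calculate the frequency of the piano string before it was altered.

860 Hz

|f − 857| = 3, so the piano string was at either 854 Hz or 860 Hz.
Higher tension means higher frequency; the adjustment raises the piano string's frequency.
The beat rate rose, so the adjustment moved the piano string further from 857 Hz — it was already above the reference.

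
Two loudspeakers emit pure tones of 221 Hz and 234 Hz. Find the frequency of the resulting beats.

13 Hz

Beats arise from superposition of two nearby frequencies; the beat rate is |f₁ − f₂|.
|221 − 234| = 13 Hz.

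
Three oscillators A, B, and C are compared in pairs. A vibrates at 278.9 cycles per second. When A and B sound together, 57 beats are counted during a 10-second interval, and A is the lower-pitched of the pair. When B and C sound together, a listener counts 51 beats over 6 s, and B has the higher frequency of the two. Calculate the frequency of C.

276.1 Hz

A–B: Beat frequency = 57/10 = 5.7 Hz.
B is above A, so f_B = 278.9 + 5.7 = 284.6 Hz.
B–C: Beat frequency = 51/6 = 8.5 Hz.
C is below B, so f_C = 284.6 − 8.5 = 276.1 Hz.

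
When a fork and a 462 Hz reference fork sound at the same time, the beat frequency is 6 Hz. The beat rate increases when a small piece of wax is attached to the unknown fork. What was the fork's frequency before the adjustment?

456 Hz

|f − 462| = 6, so the fork was at either 456 Hz or 468 Hz.
Loading a fork with wax lowers its frequency; the adjustment lowers the fork's frequency.
The beat rate rose, so the adjustment moved the fork further from 462 Hz — it was already below the reference.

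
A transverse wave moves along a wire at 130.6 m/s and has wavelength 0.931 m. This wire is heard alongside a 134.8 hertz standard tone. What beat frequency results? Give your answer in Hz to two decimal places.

Source frequency f = v/λ = 130.6/0.931 = 140.2793 Hz.
f_beat = |140.2793 − 134.8| = 5.48 Hz.

5.48 Hz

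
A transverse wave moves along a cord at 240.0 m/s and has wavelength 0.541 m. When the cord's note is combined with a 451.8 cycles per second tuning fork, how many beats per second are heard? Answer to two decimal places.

8.18 Hz

Source frequency f = v/λ = 240.0/0.541 = 443.6229 Hz.
f_beat = |443.6229 − 451.8| = 8.18 Hz.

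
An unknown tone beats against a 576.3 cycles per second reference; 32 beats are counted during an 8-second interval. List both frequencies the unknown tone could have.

572.3 Hz or 580.3 Hz

Beat frequency = 32/8 = 4 Hz.
|f − 576.3| = 4, so f = 576.3 ± 4.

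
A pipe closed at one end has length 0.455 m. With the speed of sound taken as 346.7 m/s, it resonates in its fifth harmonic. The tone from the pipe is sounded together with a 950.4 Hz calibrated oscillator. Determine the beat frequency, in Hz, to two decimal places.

Closed pipe (odd harmonics): f_n = n·v/(4L) = 5·346.7/(4·0.455) = 952.4725 Hz.
f_beat = |952.4725 − 950.4| = 2.07 Hz.

2.07 Hz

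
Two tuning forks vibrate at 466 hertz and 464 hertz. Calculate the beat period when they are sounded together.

f_beat = |466 − 464| = 2 Hz.
Beat period T = 1 / f_beat = 1 / 2 s.

0.500 s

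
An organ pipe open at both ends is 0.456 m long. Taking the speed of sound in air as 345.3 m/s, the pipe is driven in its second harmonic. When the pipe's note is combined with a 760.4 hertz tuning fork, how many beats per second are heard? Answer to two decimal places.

Open pipe: f_n = n·v/(2L) = 2·345.3/(2·0.456) = 757.2368 Hz.
f_beat = |757.2368 − 760.4| = 3.16 Hz.

3.16 Hz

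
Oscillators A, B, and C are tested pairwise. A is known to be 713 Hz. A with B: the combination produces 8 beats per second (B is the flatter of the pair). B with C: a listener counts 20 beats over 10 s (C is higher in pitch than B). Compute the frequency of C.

707 Hz

B is below A, so f_B = 713 − 8 = 705 Hz.
B–C: Beat frequency = 20/10 = 2 Hz.
C is above B, so f_C = 705 + 2 = 707 Hz.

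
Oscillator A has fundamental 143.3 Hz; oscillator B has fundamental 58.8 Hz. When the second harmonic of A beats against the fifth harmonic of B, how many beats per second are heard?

7.4 Hz

Second harmonic of the first: 2·143.3 = 286.6 Hz.
Fifth harmonic of the second: 5·58.8 = 294.0 Hz.
f_beat = |286.6 − 294.0| = 7.4 Hz.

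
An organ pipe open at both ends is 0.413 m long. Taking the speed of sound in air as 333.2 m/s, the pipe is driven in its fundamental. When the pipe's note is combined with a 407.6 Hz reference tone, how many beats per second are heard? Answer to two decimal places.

Open pipe: f_n = n·v/(2L) = 1·333.2/(2·0.413) = 403.3898 Hz.
f_beat = |403.3898 − 407.6| = 4.21 Hz.

4.21 Hz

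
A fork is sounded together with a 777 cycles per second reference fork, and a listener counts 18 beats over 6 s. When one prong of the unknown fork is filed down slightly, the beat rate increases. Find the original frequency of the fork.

Beat frequency = 18/6 = 3 Hz.
|f − 777| = 3, so the fork was at either 774 Hz or 780 Hz.
Filing a prong removes mass and raises the fork's frequency; the adjustment raises the fork's frequency.
The beat rate rose, so the adjustment moved the fork further from 777 Hz — it was already above the reference.

780 Hz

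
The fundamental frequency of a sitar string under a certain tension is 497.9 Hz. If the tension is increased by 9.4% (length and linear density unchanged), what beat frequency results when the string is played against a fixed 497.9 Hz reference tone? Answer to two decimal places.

For a string, f ∝ √T, so the new frequency is 497.9·√1.094 = 520.7758 Hz.
f_beat = |520.7758 − 497.9| = 22.88 Hz.

22.88 Hz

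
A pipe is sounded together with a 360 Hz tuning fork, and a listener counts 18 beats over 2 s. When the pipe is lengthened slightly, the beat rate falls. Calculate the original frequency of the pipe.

Beat frequency = 18/2 = 9 Hz.
|f − 360| = 9, so the pipe was at either 351 Hz or 369 Hz.
A longer pipe has a lower fundamental; the adjustment lowers the pipe's frequency.
The beat rate fell, so the adjustment moved the pipe toward 360 Hz — it must have started above the reference.

369 Hz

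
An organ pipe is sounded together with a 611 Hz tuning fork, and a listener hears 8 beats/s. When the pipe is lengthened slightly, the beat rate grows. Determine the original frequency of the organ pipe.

603 Hz

|f − 611| = 8, so the organ pipe was at either 603 Hz or 619 Hz.
A longer pipe has a lower fundamental; the adjustment lowers the organ pipe's frequency.
The beat rate rose, so the adjustment moved the organ pipe further from 611 Hz — it was already below the reference.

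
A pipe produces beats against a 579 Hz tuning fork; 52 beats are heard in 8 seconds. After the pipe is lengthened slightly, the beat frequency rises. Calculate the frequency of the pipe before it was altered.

572.5 Hz

Beat frequency = 52/8 = 6.5 Hz.
|f − 579| = 6.5, so the pipe was at either 572.5 Hz or 585.5 Hz.
A longer pipe has a lower fundamental; the adjustment lowers the pipe's frequency.
The beat rate rose, so the adjustment moved the pipe further from 579 Hz — it was already below the reference.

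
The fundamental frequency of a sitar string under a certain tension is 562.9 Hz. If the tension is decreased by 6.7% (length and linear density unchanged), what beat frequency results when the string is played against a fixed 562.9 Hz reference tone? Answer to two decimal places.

For a string, f ∝ √T, so the new frequency is 562.9·√0.933 = 543.7159 Hz.
f_beat = |543.7159 − 562.9| = 19.18 Hz.

19.18 Hz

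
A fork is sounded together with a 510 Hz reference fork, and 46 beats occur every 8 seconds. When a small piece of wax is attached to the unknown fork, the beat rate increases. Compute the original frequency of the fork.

Beat frequency = 46/8 = 5.75 Hz.
|f − 510| = 5.75, so the fork was at either 504.25 Hz or 515.75 Hz.
Loading a fork with wax lowers its frequency; the adjustment lowers the fork's frequency.
The beat rate rose, so the adjustment moved the fork further from 510 Hz — it was already below the reference.

504.25 Hz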